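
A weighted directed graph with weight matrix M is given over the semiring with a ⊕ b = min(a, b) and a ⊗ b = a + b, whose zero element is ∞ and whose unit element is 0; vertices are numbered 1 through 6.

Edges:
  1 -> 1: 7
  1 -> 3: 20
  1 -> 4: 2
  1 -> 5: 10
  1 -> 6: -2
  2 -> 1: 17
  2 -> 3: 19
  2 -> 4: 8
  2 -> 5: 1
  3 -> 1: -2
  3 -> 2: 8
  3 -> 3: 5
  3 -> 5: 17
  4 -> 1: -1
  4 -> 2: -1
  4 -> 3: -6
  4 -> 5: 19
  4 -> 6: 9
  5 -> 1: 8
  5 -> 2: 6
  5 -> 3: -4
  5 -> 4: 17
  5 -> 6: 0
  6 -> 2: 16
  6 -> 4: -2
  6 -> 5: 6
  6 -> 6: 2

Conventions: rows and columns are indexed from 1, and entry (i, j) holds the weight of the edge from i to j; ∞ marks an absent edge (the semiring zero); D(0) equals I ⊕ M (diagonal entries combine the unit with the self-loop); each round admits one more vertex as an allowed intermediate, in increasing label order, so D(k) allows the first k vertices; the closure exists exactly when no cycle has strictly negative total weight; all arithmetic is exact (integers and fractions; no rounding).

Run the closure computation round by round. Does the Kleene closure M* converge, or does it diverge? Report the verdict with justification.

D(0):
  [0, ∞, 20, 2, 10, -2]
  [17, 0, 19, 8, 1, ∞]
  [-2, 8, 0, ∞, 17, ∞]
  [-1, -1, -6, 0, 19, 9]
  [8, 6, -4, 17, 0, 0]
  [∞, 16, ∞, -2, 6, 0]
D(1):
  [0, ∞, 20, 2, 10, -2]
  [17, 0, 19, 8, 1, 15]
  [-2, 8, 0, 0, 8, -4]
  [-1, -1, -6, 0, 9, -3]
  [8, 6, -4, 10, 0, 0]
  [∞, 16, ∞, -2, 6, 0]
D(2):
  [0, ∞, 20, 2, 10, -2]
  [17, 0, 19, 8, 1, 15]
  [-2, 8, 0, 0, 8, -4]
  [-1, -1, -6, 0, 0, -3]
  [8, 6, -4, 10, 0, 0]
  [33, 16, 35, -2, 6, 0]
Detection: at round 3, diagonal entry (4, 4) turns strictly negative.
Key observation: the cycle 4->3->1->4 has total weight (-6) + (-2) + 2, which is strictly negative.
Answer: DIVERGES — negative cycle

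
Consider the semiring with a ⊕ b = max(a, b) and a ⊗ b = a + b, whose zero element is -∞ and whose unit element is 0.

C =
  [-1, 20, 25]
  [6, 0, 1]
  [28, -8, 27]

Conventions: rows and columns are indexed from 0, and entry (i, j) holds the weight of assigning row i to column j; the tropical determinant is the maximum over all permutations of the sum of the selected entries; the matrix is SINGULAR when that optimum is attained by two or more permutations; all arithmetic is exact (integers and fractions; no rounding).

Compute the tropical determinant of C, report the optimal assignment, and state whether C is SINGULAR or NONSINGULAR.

σ = (0, 1, 2): (-1) + 0 + 27 = 26
σ = (0, 2, 1): (-1) + 1 + (-8) = -8
σ = (1, 0, 2): 20 + 6 + 27 = 53
σ = (1, 2, 0): 20 + 1 + 28 = 49
σ = (2, 0, 1): 25 + 6 + (-8) = 23
σ = (2, 1, 0): 25 + 0 + 28 = 53
Optimal value attained by: σ = (1, 0, 2).
Answer: det⊕(C) = 53; verdict: SINGULAR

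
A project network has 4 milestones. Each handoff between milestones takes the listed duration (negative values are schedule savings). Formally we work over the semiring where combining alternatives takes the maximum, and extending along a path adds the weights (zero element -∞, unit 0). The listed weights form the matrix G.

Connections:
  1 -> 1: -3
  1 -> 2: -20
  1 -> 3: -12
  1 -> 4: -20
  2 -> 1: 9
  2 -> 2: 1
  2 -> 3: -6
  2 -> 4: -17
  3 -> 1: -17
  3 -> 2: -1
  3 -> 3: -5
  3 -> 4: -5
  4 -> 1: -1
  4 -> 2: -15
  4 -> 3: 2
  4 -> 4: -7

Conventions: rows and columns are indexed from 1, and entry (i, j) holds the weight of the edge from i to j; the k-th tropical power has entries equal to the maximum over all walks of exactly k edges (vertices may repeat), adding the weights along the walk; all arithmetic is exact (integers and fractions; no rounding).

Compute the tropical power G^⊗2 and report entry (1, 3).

G^⊗2:
  [-6, -13, -15, -17]
  [10, 2, -3, -11]
  [8, 0, -3, -10]
  [-4, 1, -3, -3]
Key observation: the optimum is the walk 1->1->3, with weight (-3) + (-12) = -15.
Optimal value attained by: walk 1->1->3.
Answer: (G^⊗2)[1][3] = -15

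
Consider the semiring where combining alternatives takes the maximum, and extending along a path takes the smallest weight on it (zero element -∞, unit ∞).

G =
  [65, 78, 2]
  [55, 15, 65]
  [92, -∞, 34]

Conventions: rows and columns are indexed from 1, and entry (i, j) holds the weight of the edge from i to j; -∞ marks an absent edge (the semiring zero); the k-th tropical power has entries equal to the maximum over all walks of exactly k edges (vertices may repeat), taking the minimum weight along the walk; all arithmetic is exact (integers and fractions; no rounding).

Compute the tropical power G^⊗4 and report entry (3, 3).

G^⊗2:
  [65, 65, 65]
  [65, 55, 34]
  [65, 78, 34]
G^⊗3:
  [65, 65, 65]
  [65, 65, 55]
  [65, 65, 65]
G^⊗4:
  [65, 65, 65]
  [65, 65, 65]
  [65, 65, 65]
Key observation: the optimum is the walk 3->1->1->2->3, with weight 92 min 65 min 78 min 65 = 65.
Optimal value attained by: walk 3->1->1->2->3.
Answer: (G^⊗4)[3][3] = 65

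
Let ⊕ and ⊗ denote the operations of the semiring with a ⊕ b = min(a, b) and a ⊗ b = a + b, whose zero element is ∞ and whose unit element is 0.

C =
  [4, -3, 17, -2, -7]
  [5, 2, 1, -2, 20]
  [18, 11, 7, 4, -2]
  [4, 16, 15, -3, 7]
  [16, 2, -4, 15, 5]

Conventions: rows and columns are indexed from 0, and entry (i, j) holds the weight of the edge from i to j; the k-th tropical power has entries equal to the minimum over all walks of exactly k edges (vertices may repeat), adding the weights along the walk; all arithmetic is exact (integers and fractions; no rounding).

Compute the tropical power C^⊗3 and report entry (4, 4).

C^⊗2:
  [2, -5, -11, -5, -3]
  [2, 2, 3, -5, -2]
  [8, 0, -6, 1, 3]
  [1, 1, 3, -6, -3]
  [7, 4, 1, 0, -6]
C^⊗3:
  [-1, -3, -7, -8, -13]
  [-1, -1, -6, -8, -5]
  [5, 2, -1, -2, -8]
  [-2, -2, -7, -9, -6]
  [4, -4, -10, -3, -1]
Key observation: the optimum is the walk 4->2->4->4, with weight (-4) + (-2) + 5 = -1.
Optimal value attained by: walk 4->2->4->4.
Answer: (C^⊗3)[4][4] = -1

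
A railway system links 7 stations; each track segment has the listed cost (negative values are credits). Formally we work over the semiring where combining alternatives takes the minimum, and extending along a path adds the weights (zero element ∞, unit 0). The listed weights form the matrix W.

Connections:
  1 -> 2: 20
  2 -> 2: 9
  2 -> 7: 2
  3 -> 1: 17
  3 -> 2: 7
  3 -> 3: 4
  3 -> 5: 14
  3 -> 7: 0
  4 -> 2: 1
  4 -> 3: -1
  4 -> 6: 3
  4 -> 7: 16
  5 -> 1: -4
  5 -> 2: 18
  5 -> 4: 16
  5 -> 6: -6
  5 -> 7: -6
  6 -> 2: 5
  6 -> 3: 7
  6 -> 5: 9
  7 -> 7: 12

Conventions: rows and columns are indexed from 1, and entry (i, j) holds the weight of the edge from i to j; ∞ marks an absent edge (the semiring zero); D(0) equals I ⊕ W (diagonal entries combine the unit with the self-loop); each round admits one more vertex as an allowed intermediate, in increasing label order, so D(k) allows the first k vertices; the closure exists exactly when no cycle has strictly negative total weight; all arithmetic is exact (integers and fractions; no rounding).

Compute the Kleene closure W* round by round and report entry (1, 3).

D(0):
  [0, 20, ∞, ∞, ∞, ∞, ∞]
  [∞, 0, ∞, ∞, ∞, ∞, 2]
  [17, 7, 0, ∞, 14, ∞, 0]
  [∞, 1, -1, 0, ∞, 3, 16]
  [-4, 18, ∞, 16, 0, -6, -6]
  [∞, 5, 7, ∞, 9, 0, ∞]
  [∞, ∞, ∞, ∞, ∞, ∞, 0]
D(1):
  [0, 20, ∞, ∞, ∞, ∞, ∞]
  [∞, 0, ∞, ∞, ∞, ∞, 2]
  [17, 7, 0, ∞, 14, ∞, 0]
  [∞, 1, -1, 0, ∞, 3, 16]
  [-4, 16, ∞, 16, 0, -6, -6]
  [∞, 5, 7, ∞, 9, 0, ∞]
  [∞, ∞, ∞, ∞, ∞, ∞, 0]
D(2):
  [0, 20, ∞, ∞, ∞, ∞, 22]
  [∞, 0, ∞, ∞, ∞, ∞, 2]
  [17, 7, 0, ∞, 14, ∞, 0]
  [∞, 1, -1, 0, ∞, 3, 3]
  [-4, 16, ∞, 16, 0, -6, -6]
  [∞, 5, 7, ∞, 9, 0, 7]
  [∞, ∞, ∞, ∞, ∞, ∞, 0]
D(3):
  [0, 20, ∞, ∞, ∞, ∞, 22]
  [∞, 0, ∞, ∞, ∞, ∞, 2]
  [17, 7, 0, ∞, 14, ∞, 0]
  [16, 1, -1, 0, 13, 3, -1]
  [-4, 16, ∞, 16, 0, -6, -6]
  [24, 5, 7, ∞, 9, 0, 7]
  [∞, ∞, ∞, ∞, ∞, ∞, 0]
D(4):
  [0, 20, ∞, ∞, ∞, ∞, 22]
  [∞, 0, ∞, ∞, ∞, ∞, 2]
  [17, 7, 0, ∞, 14, ∞, 0]
  [16, 1, -1, 0, 13, 3, -1]
  [-4, 16, 15, 16, 0, -6, -6]
  [24, 5, 7, ∞, 9, 0, 7]
  [∞, ∞, ∞, ∞, ∞, ∞, 0]
D(5):
  [0, 20, ∞, ∞, ∞, ∞, 22]
  [∞, 0, ∞, ∞, ∞, ∞, 2]
  [10, 7, 0, 30, 14, 8, 0]
  [9, 1, -1, 0, 13, 3, -1]
  [-4, 16, 15, 16, 0, -6, -6]
  [5, 5, 7, 25, 9, 0, 3]
  [∞, ∞, ∞, ∞, ∞, ∞, 0]
D(6):
  [0, 20, ∞, ∞, ∞, ∞, 22]
  [∞, 0, ∞, ∞, ∞, ∞, 2]
  [10, 7, 0, 30, 14, 8, 0]
  [8, 1, -1, 0, 12, 3, -1]
  [-4, -1, 1, 16, 0, -6, -6]
  [5, 5, 7, 25, 9, 0, 3]
  [∞, ∞, ∞, ∞, ∞, ∞, 0]
D(7):
  [0, 20, ∞, ∞, ∞, ∞, 22]
  [∞, 0, ∞, ∞, ∞, ∞, 2]
  [10, 7, 0, 30, 14, 8, 0]
  [8, 1, -1, 0, 12, 3, -1]
  [-4, -1, 1, 16, 0, -6, -6]
  [5, 5, 7, 25, 9, 0, 3]
  [∞, ∞, ∞, ∞, ∞, ∞, 0]
Answer: W*[1][3] = ∞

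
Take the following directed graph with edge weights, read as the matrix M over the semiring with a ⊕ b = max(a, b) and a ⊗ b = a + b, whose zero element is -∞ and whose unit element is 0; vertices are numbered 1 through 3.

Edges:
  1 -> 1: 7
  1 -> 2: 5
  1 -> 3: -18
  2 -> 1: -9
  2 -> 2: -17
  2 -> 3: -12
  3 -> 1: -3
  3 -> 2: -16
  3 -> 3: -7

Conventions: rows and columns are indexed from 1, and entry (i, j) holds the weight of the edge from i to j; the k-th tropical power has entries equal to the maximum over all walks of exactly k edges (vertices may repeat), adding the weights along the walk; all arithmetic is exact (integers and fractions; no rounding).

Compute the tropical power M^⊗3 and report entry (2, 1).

M^⊗2:
  [14, 12, -7]
  [-2, -4, -19]
  [4, 2, -14]
M^⊗3:
  [21, 19, 0]
  [5, 3, -16]
  [11, 9, -10]
Key observation: the optimum is the walk 2->1->1->1, with weight (-9) + 7 + 7 = 5.
Optimal value attained by: walk 2->1->1->1.
Answer: (M^⊗3)[2][1] = 5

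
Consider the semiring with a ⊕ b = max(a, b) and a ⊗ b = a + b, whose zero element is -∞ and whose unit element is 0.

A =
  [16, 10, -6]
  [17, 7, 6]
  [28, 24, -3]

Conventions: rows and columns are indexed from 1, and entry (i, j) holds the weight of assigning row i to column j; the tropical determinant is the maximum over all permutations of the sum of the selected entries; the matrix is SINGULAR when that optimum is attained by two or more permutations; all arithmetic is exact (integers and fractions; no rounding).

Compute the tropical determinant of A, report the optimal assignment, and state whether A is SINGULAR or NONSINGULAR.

σ = (1, 2, 3): 16 + 7 + (-3) = 20
σ = (1, 3, 2): 16 + 6 + 24 = 46
σ = (2, 1, 3): 10 + 17 + (-3) = 24
σ = (2, 3, 1): 10 + 6 + 28 = 44
σ = (3, 1, 2): (-6) + 17 + 24 = 35
σ = (3, 2, 1): (-6) + 7 + 28 = 29
Optimal value attained by: σ = (1, 3, 2).
Answer: det⊕(A) = 46; verdict: NONSINGULAR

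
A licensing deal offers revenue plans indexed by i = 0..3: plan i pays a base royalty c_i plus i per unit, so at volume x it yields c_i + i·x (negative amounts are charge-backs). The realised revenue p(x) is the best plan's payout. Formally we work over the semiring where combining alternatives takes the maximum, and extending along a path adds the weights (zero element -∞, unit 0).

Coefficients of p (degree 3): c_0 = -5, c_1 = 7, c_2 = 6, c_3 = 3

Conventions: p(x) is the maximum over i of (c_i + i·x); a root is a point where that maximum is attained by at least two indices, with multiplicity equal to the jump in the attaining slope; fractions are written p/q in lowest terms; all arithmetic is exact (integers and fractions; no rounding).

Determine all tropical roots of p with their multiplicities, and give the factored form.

hull edge (i=0, c=-5) to (i=1, c=7): slope 12, span 1
hull edge (i=1, c=7) to (i=2, c=6): slope -1, span 1
hull edge (i=2, c=6) to (i=3, c=3): slope -3, span 1
Factored form: p(x) = 3 ⊗ (x ⊕ (-12)) ⊗ (x ⊕ 1) ⊗ (x ⊕ 3)
Answer: roots = -12 (mult 1), 1 (mult 1), 3 (mult 1)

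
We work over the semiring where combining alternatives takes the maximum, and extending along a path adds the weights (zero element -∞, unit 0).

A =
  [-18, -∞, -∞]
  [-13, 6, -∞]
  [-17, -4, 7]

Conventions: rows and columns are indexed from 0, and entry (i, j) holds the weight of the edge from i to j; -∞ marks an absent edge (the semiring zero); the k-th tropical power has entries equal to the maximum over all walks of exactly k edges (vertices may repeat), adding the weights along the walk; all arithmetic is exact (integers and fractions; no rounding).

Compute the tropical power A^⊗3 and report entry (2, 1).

A^⊗2:
  [-36, -∞, -∞]
  [-7, 12, -∞]
  [-10, 3, 14]
A^⊗3:
  [-54, -∞, -∞]
  [-1, 18, -∞]
  [-3, 10, 21]
Key observation: the optimum is the walk 2->2->2->1, with weight 7 + 7 + (-4) = 10.
Optimal value attained by: walk 2->2->2->1.
Answer: (A^⊗3)[2][1] = 10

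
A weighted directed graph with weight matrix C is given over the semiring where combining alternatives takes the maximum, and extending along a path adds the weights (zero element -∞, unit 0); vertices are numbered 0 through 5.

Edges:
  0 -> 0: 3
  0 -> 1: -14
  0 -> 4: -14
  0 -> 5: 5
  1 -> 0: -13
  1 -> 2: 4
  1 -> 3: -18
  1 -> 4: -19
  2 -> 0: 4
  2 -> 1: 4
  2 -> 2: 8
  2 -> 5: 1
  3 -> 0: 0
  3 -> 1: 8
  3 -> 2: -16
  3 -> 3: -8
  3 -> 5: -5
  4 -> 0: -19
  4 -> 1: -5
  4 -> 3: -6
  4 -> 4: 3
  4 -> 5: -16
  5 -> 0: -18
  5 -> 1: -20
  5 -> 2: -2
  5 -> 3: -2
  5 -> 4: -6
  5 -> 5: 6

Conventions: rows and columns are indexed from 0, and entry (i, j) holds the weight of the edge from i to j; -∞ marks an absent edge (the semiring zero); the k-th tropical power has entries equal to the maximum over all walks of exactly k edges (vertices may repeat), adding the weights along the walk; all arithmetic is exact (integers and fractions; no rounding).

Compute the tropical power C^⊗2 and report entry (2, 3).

C^⊗2:
  [6, -11, 3, 3, -1, 11]
  [8, 8, 12, -25, -16, 5]
  [12, 12, 16, -1, -5, 9]
  [3, 0, 12, -7, -11, 5]
  [-6, 2, -1, -3, 6, -10]
  [2, 6, 6, 4, 0, 12]
Key observation: the optimum is the walk 2->5->3, with weight 1 + (-2) = -1.
Optimal value attained by: walk 2->5->3.
Answer: (C^⊗2)[2][3] = -1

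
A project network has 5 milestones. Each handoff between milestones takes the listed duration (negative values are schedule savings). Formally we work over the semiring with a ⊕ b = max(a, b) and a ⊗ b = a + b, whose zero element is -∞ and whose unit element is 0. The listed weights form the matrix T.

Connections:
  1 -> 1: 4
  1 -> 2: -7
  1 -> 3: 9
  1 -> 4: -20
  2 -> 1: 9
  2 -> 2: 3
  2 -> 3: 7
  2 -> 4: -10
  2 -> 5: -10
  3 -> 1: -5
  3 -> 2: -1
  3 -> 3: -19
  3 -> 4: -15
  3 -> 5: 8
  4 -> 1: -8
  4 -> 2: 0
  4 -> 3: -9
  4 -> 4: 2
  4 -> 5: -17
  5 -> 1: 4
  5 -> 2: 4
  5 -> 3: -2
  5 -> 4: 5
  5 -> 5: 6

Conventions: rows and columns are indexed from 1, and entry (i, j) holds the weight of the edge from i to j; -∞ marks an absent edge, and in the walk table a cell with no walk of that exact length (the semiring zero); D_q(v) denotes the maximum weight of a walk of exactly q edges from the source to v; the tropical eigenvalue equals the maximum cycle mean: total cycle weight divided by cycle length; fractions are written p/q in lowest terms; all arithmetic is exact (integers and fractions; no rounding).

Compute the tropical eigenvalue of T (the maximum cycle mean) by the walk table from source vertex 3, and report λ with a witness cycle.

q=0: [-∞, -∞, 0, -∞, -∞]
q=1: [-5, -1, -19, -15, 8]
q=2: [12, 12, 6, 13, 14]
q=3: [21, 18, 21, 19, 20]
q=4: [27, 24, 30, 25, 29]
q=5: [33, 33, 36, 34, 38]
Optimal cycle mean attained by: cycle 1->3->5->2->1, total 9 + 8 + 4 + 9, length 4.
Answer: λ = 15/2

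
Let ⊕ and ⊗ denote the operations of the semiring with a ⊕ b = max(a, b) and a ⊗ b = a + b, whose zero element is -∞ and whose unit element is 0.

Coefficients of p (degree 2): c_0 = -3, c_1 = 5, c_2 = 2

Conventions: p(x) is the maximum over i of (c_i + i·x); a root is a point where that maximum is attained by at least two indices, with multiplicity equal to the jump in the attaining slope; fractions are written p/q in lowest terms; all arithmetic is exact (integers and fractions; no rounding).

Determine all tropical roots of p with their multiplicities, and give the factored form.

hull edge (i=0, c=-3) to (i=1, c=5): slope 8, span 1
hull edge (i=1, c=5) to (i=2, c=2): slope -3, span 1
Factored form: p(x) = 2 ⊗ (x ⊕ (-8)) ⊗ (x ⊕ 3)
Answer: roots = -8 (mult 1), 3 (mult 1)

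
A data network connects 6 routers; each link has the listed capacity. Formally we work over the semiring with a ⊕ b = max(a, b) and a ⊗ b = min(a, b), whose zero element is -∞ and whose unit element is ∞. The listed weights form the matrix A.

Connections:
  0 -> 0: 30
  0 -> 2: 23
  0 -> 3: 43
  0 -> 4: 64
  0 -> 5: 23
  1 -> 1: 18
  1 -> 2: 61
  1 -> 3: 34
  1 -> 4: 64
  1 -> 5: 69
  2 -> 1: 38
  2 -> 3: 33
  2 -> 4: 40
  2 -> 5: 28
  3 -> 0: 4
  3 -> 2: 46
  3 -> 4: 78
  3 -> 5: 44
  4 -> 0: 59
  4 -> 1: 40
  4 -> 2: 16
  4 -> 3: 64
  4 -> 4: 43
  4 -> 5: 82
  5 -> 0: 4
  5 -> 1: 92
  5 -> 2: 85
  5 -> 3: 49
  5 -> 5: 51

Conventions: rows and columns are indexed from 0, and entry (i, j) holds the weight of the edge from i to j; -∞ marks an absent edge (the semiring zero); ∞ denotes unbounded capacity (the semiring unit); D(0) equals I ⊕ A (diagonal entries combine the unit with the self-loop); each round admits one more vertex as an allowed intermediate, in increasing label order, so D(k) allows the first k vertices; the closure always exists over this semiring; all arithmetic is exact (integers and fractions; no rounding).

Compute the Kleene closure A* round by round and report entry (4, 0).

D(0):
  [∞, -∞, 23, 43, 64, 23]
  [-∞, ∞, 61, 34, 64, 69]
  [-∞, 38, ∞, 33, 40, 28]
  [4, -∞, 46, ∞, 78, 44]
  [59, 40, 16, 64, ∞, 82]
  [4, 92, 85, 49, -∞, ∞]
D(1):
  [∞, -∞, 23, 43, 64, 23]
  [-∞, ∞, 61, 34, 64, 69]
  [-∞, 38, ∞, 33, 40, 28]
  [4, -∞, 46, ∞, 78, 44]
  [59, 40, 23, 64, ∞, 82]
  [4, 92, 85, 49, 4, ∞]
D(2):
  [∞, -∞, 23, 43, 64, 23]
  [-∞, ∞, 61, 34, 64, 69]
  [-∞, 38, ∞, 34, 40, 38]
  [4, -∞, 46, ∞, 78, 44]
  [59, 40, 40, 64, ∞, 82]
  [4, 92, 85, 49, 64, ∞]
D(3):
  [∞, 23, 23, 43, 64, 23]
  [-∞, ∞, 61, 34, 64, 69]
  [-∞, 38, ∞, 34, 40, 38]
  [4, 38, 46, ∞, 78, 44]
  [59, 40, 40, 64, ∞, 82]
  [4, 92, 85, 49, 64, ∞]
D(4):
  [∞, 38, 43, 43, 64, 43]
  [4, ∞, 61, 34, 64, 69]
  [4, 38, ∞, 34, 40, 38]
  [4, 38, 46, ∞, 78, 44]
  [59, 40, 46, 64, ∞, 82]
  [4, 92, 85, 49, 64, ∞]
D(5):
  [∞, 40, 46, 64, 64, 64]
  [59, ∞, 61, 64, 64, 69]
  [40, 40, ∞, 40, 40, 40]
  [59, 40, 46, ∞, 78, 78]
  [59, 40, 46, 64, ∞, 82]
  [59, 92, 85, 64, 64, ∞]
D(6):
  [∞, 64, 64, 64, 64, 64]
  [59, ∞, 69, 64, 64, 69]
  [40, 40, ∞, 40, 40, 40]
  [59, 78, 78, ∞, 78, 78]
  [59, 82, 82, 64, ∞, 82]
  [59, 92, 85, 64, 64, ∞]
Answer: A*[4][0] = 59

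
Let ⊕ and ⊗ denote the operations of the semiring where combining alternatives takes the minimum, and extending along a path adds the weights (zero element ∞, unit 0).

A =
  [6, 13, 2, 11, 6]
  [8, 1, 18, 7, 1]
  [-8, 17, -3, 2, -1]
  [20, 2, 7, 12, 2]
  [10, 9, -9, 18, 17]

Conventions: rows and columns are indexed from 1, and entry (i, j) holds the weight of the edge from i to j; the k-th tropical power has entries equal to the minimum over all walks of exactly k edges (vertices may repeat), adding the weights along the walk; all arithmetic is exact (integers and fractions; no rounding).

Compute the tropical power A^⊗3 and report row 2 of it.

A^⊗2:
  [-6, 13, -3, 4, 1]
  [9, 2, -8, 8, 2]
  [-11, 4, -10, -1, -4]
  [-1, 3, -7, 9, 3]
  [-17, 8, -12, -7, -10]
A^⊗3:
  [-11, 6, -8, -1, -4]
  [-16, 3, -11, -6, -9]
  [-18, 1, -13, -8, -11]
  [-15, 4, -10, -5, -8]
  [-20, -5, -19, -10, -13]
Answer: row 2 of A^⊗3 = [-16, 3, -11, -6, -9]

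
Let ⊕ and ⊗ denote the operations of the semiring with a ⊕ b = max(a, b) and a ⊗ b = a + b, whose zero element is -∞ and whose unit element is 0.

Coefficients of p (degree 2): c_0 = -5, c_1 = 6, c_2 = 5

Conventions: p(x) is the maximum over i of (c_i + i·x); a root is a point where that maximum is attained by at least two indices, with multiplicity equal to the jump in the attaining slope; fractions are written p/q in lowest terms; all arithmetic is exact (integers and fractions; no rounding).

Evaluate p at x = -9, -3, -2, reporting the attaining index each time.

p(-9) = max(-5+0·(-9)=-5, 6+1·(-9)=-3, 5+2·(-9)=-13) = -3 (attained by i=1)
p(-3) = max(-5+0·(-3)=-5, 6+1·(-3)=3, 5+2·(-3)=-1) = 3 (attained by i=1)
p(-2) = max(-5+0·(-2)=-5, 6+1·(-2)=4, 5+2·(-2)=1) = 4 (attained by i=1)
Answer: p(-9) = -3; p(-3) = 3; p(-2) = 4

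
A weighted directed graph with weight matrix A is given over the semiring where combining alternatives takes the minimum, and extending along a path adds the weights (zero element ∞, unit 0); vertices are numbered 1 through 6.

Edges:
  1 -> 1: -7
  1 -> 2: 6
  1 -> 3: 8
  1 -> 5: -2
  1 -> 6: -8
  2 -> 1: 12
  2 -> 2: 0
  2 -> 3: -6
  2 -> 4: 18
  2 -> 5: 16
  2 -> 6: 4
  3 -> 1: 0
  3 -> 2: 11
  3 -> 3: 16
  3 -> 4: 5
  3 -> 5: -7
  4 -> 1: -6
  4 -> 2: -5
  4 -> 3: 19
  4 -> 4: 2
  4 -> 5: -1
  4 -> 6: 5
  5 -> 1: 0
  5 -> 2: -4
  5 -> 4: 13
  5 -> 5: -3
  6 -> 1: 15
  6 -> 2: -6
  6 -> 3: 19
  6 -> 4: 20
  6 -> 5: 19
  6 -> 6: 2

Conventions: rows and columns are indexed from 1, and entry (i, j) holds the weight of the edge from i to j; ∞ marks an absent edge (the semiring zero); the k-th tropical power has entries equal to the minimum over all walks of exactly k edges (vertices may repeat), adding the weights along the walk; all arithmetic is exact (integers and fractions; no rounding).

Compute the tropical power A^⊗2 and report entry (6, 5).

A^⊗2:
  [-14, -14, 0, 11, -9, -15]
  [-6, -2, -6, -1, -13, 4]
  [-7, -11, 5, 6, -10, -8]
  [-13, -5, -11, 4, -8, -14]
  [-7, -7, -10, 10, -6, -8]
  [6, -6, -12, 12, 10, -2]
Key observation: the optimum is the walk 6->2->5, with weight (-6) + 16 = 10.
Optimal value attained by: walk 6->2->5.
Answer: (A^⊗2)[6][5] = 10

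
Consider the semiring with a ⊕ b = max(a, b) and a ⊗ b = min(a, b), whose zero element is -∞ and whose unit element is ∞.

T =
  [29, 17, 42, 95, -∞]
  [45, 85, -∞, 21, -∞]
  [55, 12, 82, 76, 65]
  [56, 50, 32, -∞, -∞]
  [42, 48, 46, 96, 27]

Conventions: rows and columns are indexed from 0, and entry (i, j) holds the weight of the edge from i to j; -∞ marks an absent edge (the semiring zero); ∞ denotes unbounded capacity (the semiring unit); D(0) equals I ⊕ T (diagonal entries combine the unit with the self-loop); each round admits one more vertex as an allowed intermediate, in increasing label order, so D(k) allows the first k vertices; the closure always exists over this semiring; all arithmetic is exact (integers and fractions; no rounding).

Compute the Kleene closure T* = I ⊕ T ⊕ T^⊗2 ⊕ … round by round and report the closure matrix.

D(0):
  [∞, 17, 42, 95, -∞]
  [45, ∞, -∞, 21, -∞]
  [55, 12, ∞, 76, 65]
  [56, 50, 32, ∞, -∞]
  [42, 48, 46, 96, ∞]
D(1):
  [∞, 17, 42, 95, -∞]
  [45, ∞, 42, 45, -∞]
  [55, 17, ∞, 76, 65]
  [56, 50, 42, ∞, -∞]
  [42, 48, 46, 96, ∞]
D(2):
  [∞, 17, 42, 95, -∞]
  [45, ∞, 42, 45, -∞]
  [55, 17, ∞, 76, 65]
  [56, 50, 42, ∞, -∞]
  [45, 48, 46, 96, ∞]
D(3):
  [∞, 17, 42, 95, 42]
  [45, ∞, 42, 45, 42]
  [55, 17, ∞, 76, 65]
  [56, 50, 42, ∞, 42]
  [46, 48, 46, 96, ∞]
D(4):
  [∞, 50, 42, 95, 42]
  [45, ∞, 42, 45, 42]
  [56, 50, ∞, 76, 65]
  [56, 50, 42, ∞, 42]
  [56, 50, 46, 96, ∞]
D(5):
  [∞, 50, 42, 95, 42]
  [45, ∞, 42, 45, 42]
  [56, 50, ∞, 76, 65]
  [56, 50, 42, ∞, 42]
  [56, 50, 46, 96, ∞]
Answer: T* = [[∞, 50, 42, 95, 42], [45, ∞, 42, 45, 42], [56, 50, ∞, 76, 65], [56, 50, 42, ∞, 42], [56, 50, 46, 96, ∞]]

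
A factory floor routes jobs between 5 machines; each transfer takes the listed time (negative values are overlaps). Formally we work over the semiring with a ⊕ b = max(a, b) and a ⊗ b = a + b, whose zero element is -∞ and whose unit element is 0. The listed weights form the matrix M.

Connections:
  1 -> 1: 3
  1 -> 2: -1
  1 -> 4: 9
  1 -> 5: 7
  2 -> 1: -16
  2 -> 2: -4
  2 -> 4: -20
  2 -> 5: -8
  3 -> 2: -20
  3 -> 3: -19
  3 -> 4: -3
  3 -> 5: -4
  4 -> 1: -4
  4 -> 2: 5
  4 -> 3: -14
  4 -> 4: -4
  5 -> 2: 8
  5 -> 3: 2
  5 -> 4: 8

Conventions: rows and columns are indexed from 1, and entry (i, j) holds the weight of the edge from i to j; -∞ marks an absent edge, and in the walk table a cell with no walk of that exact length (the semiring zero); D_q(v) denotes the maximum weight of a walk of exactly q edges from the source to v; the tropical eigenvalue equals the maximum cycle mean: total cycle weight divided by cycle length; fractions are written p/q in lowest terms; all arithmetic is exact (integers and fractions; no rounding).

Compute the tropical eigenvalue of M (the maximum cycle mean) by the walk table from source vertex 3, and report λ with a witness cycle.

q=0: [-∞, -∞, 0, -∞, -∞]
q=1: [-∞, -20, -19, -3, -4]
q=2: [-7, 4, -2, 4, -23]
q=3: [0, 9, -10, 2, 0]
q=4: [3, 8, 2, 9, 7]
q=5: [6, 15, 9, 15, 10]
Optimal cycle mean attained by: cycle 1->5->4->1, total 7 + 8 + (-4), length 3.
Answer: λ = 11/3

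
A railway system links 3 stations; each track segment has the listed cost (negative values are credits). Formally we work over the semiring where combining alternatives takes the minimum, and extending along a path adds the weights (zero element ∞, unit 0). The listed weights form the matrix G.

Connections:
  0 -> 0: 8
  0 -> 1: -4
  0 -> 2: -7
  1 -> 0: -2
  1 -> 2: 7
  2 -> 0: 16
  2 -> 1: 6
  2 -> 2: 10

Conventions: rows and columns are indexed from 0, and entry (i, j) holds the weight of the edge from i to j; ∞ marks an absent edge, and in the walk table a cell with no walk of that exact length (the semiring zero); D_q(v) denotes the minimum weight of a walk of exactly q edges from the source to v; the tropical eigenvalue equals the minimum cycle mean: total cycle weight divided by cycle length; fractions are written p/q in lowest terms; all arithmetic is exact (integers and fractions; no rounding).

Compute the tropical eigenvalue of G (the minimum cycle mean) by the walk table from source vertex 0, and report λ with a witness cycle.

q=0: [0, ∞, ∞]
q=1: [8, -4, -7]
q=2: [-6, -1, 1]
q=3: [-3, -10, -13]
Optimal cycle mean attained by: cycle 0->1->0, total (-4) + (-2), length 2.
Answer: λ = -3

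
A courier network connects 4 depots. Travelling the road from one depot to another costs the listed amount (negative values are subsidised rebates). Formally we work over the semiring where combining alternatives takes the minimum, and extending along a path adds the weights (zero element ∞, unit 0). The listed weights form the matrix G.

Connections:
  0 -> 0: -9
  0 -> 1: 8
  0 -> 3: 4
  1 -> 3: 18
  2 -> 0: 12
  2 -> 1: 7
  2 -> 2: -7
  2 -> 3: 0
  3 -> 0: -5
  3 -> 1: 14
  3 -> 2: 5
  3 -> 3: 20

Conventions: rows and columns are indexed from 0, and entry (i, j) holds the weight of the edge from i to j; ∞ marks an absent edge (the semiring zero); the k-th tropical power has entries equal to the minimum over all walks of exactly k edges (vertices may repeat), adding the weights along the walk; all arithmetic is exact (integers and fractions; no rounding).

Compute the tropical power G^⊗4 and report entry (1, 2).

G^⊗2:
  [-18, -1, 9, -5]
  [13, 32, 23, 38]
  [-5, 0, -14, -7]
  [-14, 3, -2, -1]
G^⊗3:
  [-27, -10, 0, -14]
  [4, 21, 16, 17]
  [-14, -7, -21, -14]
  [-23, -6, -9, -10]
G^⊗4:
  [-36, -19, -9, -23]
  [-5, 12, 9, 8]
  [-23, -14, -28, -21]
  [-32, -15, -16, -19]
Key observation: the optimum is the walk 1->3->2->2->2, with weight 18 + 5 + (-7) + (-7) = 9.
Optimal value attained by: walk 1->3->2->2->2.
Answer: (G^⊗4)[1][2] = 9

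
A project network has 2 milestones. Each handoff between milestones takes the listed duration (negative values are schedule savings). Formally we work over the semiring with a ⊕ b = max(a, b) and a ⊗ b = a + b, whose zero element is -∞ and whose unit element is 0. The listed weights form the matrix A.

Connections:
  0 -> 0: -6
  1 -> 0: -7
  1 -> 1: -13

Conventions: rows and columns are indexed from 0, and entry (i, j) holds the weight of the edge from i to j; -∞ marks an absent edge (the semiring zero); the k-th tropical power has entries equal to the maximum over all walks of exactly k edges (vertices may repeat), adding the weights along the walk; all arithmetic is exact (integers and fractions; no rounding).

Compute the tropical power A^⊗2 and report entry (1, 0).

A^⊗2:
  [-12, -∞]
  [-13, -26]
Key observation: the optimum is the walk 1->0->0, with weight (-7) + (-6) = -13.
Optimal value attained by: walk 1->0->0.
Answer: (A^⊗2)[1][0] = -13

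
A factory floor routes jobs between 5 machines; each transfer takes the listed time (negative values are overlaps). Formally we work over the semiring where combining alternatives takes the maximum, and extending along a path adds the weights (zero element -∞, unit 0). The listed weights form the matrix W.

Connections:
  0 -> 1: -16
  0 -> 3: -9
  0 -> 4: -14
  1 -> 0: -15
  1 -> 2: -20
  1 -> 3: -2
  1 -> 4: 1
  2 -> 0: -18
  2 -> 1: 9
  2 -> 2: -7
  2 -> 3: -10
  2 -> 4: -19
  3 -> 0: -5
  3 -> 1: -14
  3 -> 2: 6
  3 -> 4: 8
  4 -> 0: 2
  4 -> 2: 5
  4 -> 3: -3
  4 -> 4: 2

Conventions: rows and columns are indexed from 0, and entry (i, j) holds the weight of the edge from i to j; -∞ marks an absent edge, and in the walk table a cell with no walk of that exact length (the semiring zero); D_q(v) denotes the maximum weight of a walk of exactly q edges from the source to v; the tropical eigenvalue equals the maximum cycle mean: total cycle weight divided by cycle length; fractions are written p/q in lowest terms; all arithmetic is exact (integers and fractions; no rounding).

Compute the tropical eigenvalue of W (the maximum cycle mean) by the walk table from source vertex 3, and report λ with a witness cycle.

q=0: [-∞, -∞, -∞, 0, -∞]
q=1: [-5, -14, 6, -∞, 8]
q=2: [10, 15, 13, 5, 10]
q=3: [12, 22, 15, 13, 16]
q=4: [18, 24, 21, 20, 23]
q=5: [25, 30, 28, 22, 28]
Optimal cycle mean attained by: cycle 1->3->4->2->1, total (-2) + 8 + 5 + 9, length 4.
Answer: λ = 5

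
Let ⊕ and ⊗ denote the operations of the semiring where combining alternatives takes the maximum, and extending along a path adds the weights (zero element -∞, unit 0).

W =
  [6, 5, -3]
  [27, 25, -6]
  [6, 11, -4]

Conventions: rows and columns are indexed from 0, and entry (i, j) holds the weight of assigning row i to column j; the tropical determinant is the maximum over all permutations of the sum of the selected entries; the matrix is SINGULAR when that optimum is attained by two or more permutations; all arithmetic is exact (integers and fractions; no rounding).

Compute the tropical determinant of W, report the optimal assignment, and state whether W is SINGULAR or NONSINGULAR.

σ = (0, 1, 2): 6 + 25 + (-4) = 27
σ = (0, 2, 1): 6 + (-6) + 11 = 11
σ = (1, 0, 2): 5 + 27 + (-4) = 28
σ = (1, 2, 0): 5 + (-6) + 6 = 5
σ = (2, 0, 1): (-3) + 27 + 11 = 35
σ = (2, 1, 0): (-3) + 25 + 6 = 28
Optimal value attained by: σ = (2, 0, 1).
Answer: det⊕(W) = 35; verdict: NONSINGULAR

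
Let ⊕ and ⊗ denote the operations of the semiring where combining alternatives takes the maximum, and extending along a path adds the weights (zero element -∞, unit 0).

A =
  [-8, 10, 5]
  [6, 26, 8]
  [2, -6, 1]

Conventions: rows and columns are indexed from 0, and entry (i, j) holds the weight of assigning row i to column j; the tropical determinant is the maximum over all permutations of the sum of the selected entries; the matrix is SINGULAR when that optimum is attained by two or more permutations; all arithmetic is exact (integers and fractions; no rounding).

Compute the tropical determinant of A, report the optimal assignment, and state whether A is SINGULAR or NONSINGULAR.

σ = (0, 1, 2): (-8) + 26 + 1 = 19
σ = (0, 2, 1): (-8) + 8 + (-6) = -6
σ = (1, 0, 2): 10 + 6 + 1 = 17
σ = (1, 2, 0): 10 + 8 + 2 = 20
σ = (2, 0, 1): 5 + 6 + (-6) = 5
σ = (2, 1, 0): 5 + 26 + 2 = 33
Optimal value attained by: σ = (2, 1, 0).
Answer: det⊕(A) = 33; verdict: NONSINGULAR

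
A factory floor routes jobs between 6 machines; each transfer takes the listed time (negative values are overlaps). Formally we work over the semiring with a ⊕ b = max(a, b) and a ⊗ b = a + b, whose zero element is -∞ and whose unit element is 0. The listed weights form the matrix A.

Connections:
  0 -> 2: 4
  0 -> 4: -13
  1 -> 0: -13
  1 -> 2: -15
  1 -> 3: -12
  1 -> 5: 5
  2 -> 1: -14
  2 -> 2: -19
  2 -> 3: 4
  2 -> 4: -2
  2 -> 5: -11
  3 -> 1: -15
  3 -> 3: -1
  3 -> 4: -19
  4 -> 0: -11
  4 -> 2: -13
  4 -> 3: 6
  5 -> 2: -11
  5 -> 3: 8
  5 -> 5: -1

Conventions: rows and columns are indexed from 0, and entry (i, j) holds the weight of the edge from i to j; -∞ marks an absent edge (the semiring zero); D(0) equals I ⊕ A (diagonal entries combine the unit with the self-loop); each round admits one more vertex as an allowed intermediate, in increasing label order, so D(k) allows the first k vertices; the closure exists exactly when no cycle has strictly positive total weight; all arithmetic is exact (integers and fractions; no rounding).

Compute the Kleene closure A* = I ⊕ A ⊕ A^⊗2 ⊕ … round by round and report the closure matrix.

D(0):
  [0, -∞, 4, -∞, -13, -∞]
  [-13, 0, -15, -12, -∞, 5]
  [-∞, -14, 0, 4, -2, -11]
  [-∞, -15, -∞, 0, -19, -∞]
  [-11, -∞, -13, 6, 0, -∞]
  [-∞, -∞, -11, 8, -∞, 0]
D(1):
  [0, -∞, 4, -∞, -13, -∞]
  [-13, 0, -9, -12, -26, 5]
  [-∞, -14, 0, 4, -2, -11]
  [-∞, -15, -∞, 0, -19, -∞]
  [-11, -∞, -7, 6, 0, -∞]
  [-∞, -∞, -11, 8, -∞, 0]
D(2):
  [0, -∞, 4, -∞, -13, -∞]
  [-13, 0, -9, -12, -26, 5]
  [-27, -14, 0, 4, -2, -9]
  [-28, -15, -24, 0, -19, -10]
  [-11, -∞, -7, 6, 0, -∞]
  [-∞, -∞, -11, 8, -∞, 0]
D(3):
  [0, -10, 4, 8, 2, -5]
  [-13, 0, -9, -5, -11, 5]
  [-27, -14, 0, 4, -2, -9]
  [-28, -15, -24, 0, -19, -10]
  [-11, -21, -7, 6, 0, -16]
  [-38, -25, -11, 8, -13, 0]
D(4):
  [0, -7, 4, 8, 2, -2]
  [-13, 0, -9, -5, -11, 5]
  [-24, -11, 0, 4, -2, -6]
  [-28, -15, -24, 0, -19, -10]
  [-11, -9, -7, 6, 0, -4]
  [-20, -7, -11, 8, -11, 0]
D(5):
  [0, -7, 4, 8, 2, -2]
  [-13, 0, -9, -5, -11, 5]
  [-13, -11, 0, 4, -2, -6]
  [-28, -15, -24, 0, -19, -10]
  [-11, -9, -7, 6, 0, -4]
  [-20, -7, -11, 8, -11, 0]
D(6):
  [0, -7, 4, 8, 2, -2]
  [-13, 0, -6, 13, -6, 5]
  [-13, -11, 0, 4, -2, -6]
  [-28, -15, -21, 0, -19, -10]
  [-11, -9, -7, 6, 0, -4]
  [-20, -7, -11, 8, -11, 0]
Answer: A* = [[0, -7, 4, 8, 2, -2], [-13, 0, -6, 13, -6, 5], [-13, -11, 0, 4, -2, -6], [-28, -15, -21, 0, -19, -10], [-11, -9, -7, 6, 0, -4], [-20, -7, -11, 8, -11, 0]]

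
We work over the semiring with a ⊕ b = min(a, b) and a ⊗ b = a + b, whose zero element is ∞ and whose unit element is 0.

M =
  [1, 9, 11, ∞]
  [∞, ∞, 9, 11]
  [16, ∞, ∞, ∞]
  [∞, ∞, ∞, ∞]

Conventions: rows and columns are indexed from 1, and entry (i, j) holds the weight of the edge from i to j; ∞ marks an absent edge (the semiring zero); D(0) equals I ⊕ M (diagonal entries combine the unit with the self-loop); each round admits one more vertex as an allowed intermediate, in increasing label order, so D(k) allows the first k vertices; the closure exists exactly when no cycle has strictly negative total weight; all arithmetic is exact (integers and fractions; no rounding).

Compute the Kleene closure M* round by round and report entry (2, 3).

D(0):
  [0, 9, 11, ∞]
  [∞, 0, 9, 11]
  [16, ∞, 0, ∞]
  [∞, ∞, ∞, 0]
D(1):
  [0, 9, 11, ∞]
  [∞, 0, 9, 11]
  [16, 25, 0, ∞]
  [∞, ∞, ∞, 0]
D(2):
  [0, 9, 11, 20]
  [∞, 0, 9, 11]
  [16, 25, 0, 36]
  [∞, ∞, ∞, 0]
D(3):
  [0, 9, 11, 20]
  [25, 0, 9, 11]
  [16, 25, 0, 36]
  [∞, ∞, ∞, 0]
D(4):
  [0, 9, 11, 20]
  [25, 0, 9, 11]
  [16, 25, 0, 36]
  [∞, ∞, ∞, 0]
Answer: M*[2][3] = 9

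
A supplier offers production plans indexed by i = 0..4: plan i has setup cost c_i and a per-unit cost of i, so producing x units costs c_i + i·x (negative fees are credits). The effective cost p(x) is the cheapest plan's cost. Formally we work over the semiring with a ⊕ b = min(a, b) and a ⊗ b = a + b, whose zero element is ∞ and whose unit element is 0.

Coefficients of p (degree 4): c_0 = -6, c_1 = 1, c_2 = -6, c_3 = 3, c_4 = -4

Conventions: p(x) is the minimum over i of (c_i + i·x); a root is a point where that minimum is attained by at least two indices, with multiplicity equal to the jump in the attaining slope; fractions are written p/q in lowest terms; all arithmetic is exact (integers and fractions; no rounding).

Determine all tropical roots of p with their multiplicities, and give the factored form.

hull edge (i=0, c=-6) to (i=2, c=-6): slope 0, span 2
hull edge (i=2, c=-6) to (i=4, c=-4): slope 1, span 2
Factored form: p(x) = -4 ⊗ (x ⊕ (-1)) ⊗ (x ⊕ (-1)) ⊗ (x ⊕ 0) ⊗ (x ⊕ 0)
Answer: roots = -1 (mult 2), 0 (mult 2)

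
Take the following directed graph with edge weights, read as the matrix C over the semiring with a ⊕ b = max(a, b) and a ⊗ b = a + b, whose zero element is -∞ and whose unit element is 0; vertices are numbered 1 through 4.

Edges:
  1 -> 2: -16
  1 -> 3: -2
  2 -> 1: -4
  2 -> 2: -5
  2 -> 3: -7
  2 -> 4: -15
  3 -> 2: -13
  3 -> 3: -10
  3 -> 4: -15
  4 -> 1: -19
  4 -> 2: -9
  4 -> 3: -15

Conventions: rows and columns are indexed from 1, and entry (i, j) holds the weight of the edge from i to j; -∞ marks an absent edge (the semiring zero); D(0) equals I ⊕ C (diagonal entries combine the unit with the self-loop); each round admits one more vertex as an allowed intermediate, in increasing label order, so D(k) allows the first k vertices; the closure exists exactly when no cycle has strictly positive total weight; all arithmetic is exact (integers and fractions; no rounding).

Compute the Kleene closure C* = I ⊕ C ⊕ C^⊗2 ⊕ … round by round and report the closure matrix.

D(0):
  [0, -16, -2, -∞]
  [-4, 0, -7, -15]
  [-∞, -13, 0, -15]
  [-19, -9, -15, 0]
D(1):
  [0, -16, -2, -∞]
  [-4, 0, -6, -15]
  [-∞, -13, 0, -15]
  [-19, -9, -15, 0]
D(2):
  [0, -16, -2, -31]
  [-4, 0, -6, -15]
  [-17, -13, 0, -15]
  [-13, -9, -15, 0]
D(3):
  [0, -15, -2, -17]
  [-4, 0, -6, -15]
  [-17, -13, 0, -15]
  [-13, -9, -15, 0]
D(4):
  [0, -15, -2, -17]
  [-4, 0, -6, -15]
  [-17, -13, 0, -15]
  [-13, -9, -15, 0]
Answer: C* = [[0, -15, -2, -17], [-4, 0, -6, -15], [-17, -13, 0, -15], [-13, -9, -15, 0]]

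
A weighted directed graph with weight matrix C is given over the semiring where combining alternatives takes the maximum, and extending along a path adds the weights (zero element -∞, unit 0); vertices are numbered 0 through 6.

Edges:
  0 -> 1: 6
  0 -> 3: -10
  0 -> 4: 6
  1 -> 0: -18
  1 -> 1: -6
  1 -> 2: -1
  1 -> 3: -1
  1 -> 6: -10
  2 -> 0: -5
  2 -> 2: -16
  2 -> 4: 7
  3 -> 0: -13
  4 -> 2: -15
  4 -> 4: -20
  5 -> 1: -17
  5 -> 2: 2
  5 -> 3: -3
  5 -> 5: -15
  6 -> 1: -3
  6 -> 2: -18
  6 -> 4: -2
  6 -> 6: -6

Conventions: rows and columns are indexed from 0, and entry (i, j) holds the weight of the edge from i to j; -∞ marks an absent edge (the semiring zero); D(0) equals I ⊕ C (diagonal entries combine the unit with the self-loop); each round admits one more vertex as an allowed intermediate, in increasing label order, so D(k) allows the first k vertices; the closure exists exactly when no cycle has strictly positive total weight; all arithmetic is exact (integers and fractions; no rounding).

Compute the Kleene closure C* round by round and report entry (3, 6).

D(0):
  [0, 6, -∞, -10, 6, -∞, -∞]
  [-18, 0, -1, -1, -∞, -∞, -10]
  [-5, -∞, 0, -∞, 7, -∞, -∞]
  [-13, -∞, -∞, 0, -∞, -∞, -∞]
  [-∞, -∞, -15, -∞, 0, -∞, -∞]
  [-∞, -17, 2, -3, -∞, 0, -∞]
  [-∞, -3, -18, -∞, -2, -∞, 0]
D(1):
  [0, 6, -∞, -10, 6, -∞, -∞]
  [-18, 0, -1, -1, -12, -∞, -10]
  [-5, 1, 0, -15, 7, -∞, -∞]
  [-13, -7, -∞, 0, -7, -∞, -∞]
  [-∞, -∞, -15, -∞, 0, -∞, -∞]
  [-∞, -17, 2, -3, -∞, 0, -∞]
  [-∞, -3, -18, -∞, -2, -∞, 0]
D(2):
  [0, 6, 5, 5, 6, -∞, -4]
  [-18, 0, -1, -1, -12, -∞, -10]
  [-5, 1, 0, 0, 7, -∞, -9]
  [-13, -7, -8, 0, -7, -∞, -17]
  [-∞, -∞, -15, -∞, 0, -∞, -∞]
  [-35, -17, 2, -3, -29, 0, -27]
  [-21, -3, -4, -4, -2, -∞, 0]
D(3):
  [0, 6, 5, 5, 12, -∞, -4]
  [-6, 0, -1, -1, 6, -∞, -10]
  [-5, 1, 0, 0, 7, -∞, -9]
  [-13, -7, -8, 0, -1, -∞, -17]
  [-20, -14, -15, -15, 0, -∞, -24]
  [-3, 3, 2, 2, 9, 0, -7]
  [-9, -3, -4, -4, 3, -∞, 0]
D(4):
  [0, 6, 5, 5, 12, -∞, -4]
  [-6, 0, -1, -1, 6, -∞, -10]
  [-5, 1, 0, 0, 7, -∞, -9]
  [-13, -7, -8, 0, -1, -∞, -17]
  [-20, -14, -15, -15, 0, -∞, -24]
  [-3, 3, 2, 2, 9, 0, -7]
  [-9, -3, -4, -4, 3, -∞, 0]
D(5):
  [0, 6, 5, 5, 12, -∞, -4]
  [-6, 0, -1, -1, 6, -∞, -10]
  [-5, 1, 0, 0, 7, -∞, -9]
  [-13, -7, -8, 0, -1, -∞, -17]
  [-20, -14, -15, -15, 0, -∞, -24]
  [-3, 3, 2, 2, 9, 0, -7]
  [-9, -3, -4, -4, 3, -∞, 0]
D(6):
  [0, 6, 5, 5, 12, -∞, -4]
  [-6, 0, -1, -1, 6, -∞, -10]
  [-5, 1, 0, 0, 7, -∞, -9]
  [-13, -7, -8, 0, -1, -∞, -17]
  [-20, -14, -15, -15, 0, -∞, -24]
  [-3, 3, 2, 2, 9, 0, -7]
  [-9, -3, -4, -4, 3, -∞, 0]
D(7):
  [0, 6, 5, 5, 12, -∞, -4]
  [-6, 0, -1, -1, 6, -∞, -10]
  [-5, 1, 0, 0, 7, -∞, -9]
  [-13, -7, -8, 0, -1, -∞, -17]
  [-20, -14, -15, -15, 0, -∞, -24]
  [-3, 3, 2, 2, 9, 0, -7]
  [-9, -3, -4, -4, 3, -∞, 0]
Answer: C*[3][6] = -17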